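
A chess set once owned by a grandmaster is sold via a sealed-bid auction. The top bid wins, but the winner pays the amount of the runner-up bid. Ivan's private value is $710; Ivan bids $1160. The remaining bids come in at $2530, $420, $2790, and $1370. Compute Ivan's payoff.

Highest competing bid: $2790.
Ivan's bid $1160 is not the highest, so Ivan loses, pays nothing, and earns zero payoff.

Payoff = $0.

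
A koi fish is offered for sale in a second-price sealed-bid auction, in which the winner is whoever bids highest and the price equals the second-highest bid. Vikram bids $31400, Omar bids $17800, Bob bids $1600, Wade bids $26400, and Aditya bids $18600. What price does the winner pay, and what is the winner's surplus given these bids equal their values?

The winner pays $26400 for a surplus of $5000.

Ranking the bids: Vikram $31400 > Wade $26400 > Aditya $18600 > Omar $17800 > Bob $1600.
Vikram is the highest bidder, so Vikram wins.
Under the second-price rule, the price is the second-highest bid: $26400.
Surplus = $31400 − $26400 = $5000.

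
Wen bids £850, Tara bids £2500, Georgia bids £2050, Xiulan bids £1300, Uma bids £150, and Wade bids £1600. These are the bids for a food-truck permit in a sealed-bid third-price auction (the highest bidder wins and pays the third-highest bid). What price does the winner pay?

The winner pays £1600.

Ordered from highest: Tara £2500 > Georgia £2050 > Wade £1600 > Xiulan £1300 > Wen £850 > Uma £150.
Tara is the highest bidder, so Tara wins.
Under the third-price rule, the price is the third-highest bid: £1600.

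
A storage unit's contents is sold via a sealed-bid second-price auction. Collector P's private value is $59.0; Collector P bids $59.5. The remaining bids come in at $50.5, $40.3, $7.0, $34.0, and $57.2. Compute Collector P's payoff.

Highest competing bid: $57.2.
Collector P's bid $59.5 is the highest overall, so Collector P wins and pays the second-highest bid, $57.2.
Payoff = value − price = $59.0 − $57.2 = $1.8.

$1.8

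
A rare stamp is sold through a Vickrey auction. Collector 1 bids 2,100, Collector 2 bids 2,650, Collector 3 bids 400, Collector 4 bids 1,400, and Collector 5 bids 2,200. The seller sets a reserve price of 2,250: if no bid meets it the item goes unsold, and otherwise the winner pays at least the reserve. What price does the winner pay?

The winner pays 2,250.

Sorted high to low: Collector 2 2,650; Collector 5 2,200; Collector 1 2,100; Collector 4 1,400; Collector 3 400.
Collector 2 has the highest bid, so Collector 2 wins.
The second-highest bid is 2,200, but the reserve 2,250 is higher, so the price is the reserve.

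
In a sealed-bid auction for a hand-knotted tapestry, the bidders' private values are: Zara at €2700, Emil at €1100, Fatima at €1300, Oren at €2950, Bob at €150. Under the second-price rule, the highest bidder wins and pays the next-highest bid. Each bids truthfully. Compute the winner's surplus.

Ranking the bids: Oren €2950, then Zara €2700, then Fatima €1300, then Emil €1100, then Bob €150.
Oren wins with the top bid and pays the second-highest, €2700.
Surplus = €2950 − €2700 = €250.

Winner's surplus: €250.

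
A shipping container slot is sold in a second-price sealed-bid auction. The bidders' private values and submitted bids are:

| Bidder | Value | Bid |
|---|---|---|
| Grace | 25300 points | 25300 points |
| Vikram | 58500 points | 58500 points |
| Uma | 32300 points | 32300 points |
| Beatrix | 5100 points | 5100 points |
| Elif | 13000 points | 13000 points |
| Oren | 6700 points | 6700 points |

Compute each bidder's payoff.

Ordered from highest: Vikram 58500 points > Uma 32300 points > Grace 25300 points > Elif 13000 points > Oren 6700 points > Beatrix 5100 points.
Vikram has the top bid and wins; the price is the second-highest bid, 32300 points.
Vikram's payoff = 58500 points − 32300 points = 26200 points. All other bidders lose, so their payoff is 0.

Grace 0 points, Vikram 26200 points, Uma 0 points, Beatrix 0 points, Elif 0 points, Oren 0 points.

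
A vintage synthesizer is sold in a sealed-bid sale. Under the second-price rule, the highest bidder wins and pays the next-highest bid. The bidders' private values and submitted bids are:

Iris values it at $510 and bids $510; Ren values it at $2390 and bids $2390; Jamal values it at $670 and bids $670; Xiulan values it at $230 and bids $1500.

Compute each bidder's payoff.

Payoffs: Iris $0, Ren $890, Jamal $0, Xiulan $0.

Ordered from highest: Ren $2390; Xiulan $1500; Jamal $670; Iris $510.
Ren has the top bid and wins; the price is the second-highest bid, $1500.
Ren's payoff = $2390 − $1500 = $890. All other bidders lose, so their payoff is 0.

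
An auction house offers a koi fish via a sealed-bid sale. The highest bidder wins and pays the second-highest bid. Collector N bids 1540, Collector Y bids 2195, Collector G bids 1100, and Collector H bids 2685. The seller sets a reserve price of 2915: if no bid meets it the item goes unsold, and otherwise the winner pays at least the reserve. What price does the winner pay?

Sorted high to low: Collector H 2685; Collector Y 2195; Collector N 1540; Collector G 1100.
The top bid 2685 is below the reserve 2915, so the item goes unsold and nothing is paid.

unsold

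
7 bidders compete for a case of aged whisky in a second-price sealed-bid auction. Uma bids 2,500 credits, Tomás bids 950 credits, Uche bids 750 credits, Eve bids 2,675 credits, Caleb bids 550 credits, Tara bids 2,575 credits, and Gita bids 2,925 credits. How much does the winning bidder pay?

2,675 credits

Ordered from highest: Gita 2,925 credits, then Eve 2,675 credits, then Tara 2,575 credits, then Uma 2,500 credits, then Tomás 950 credits, then Uche 750 credits, then Caleb 550 credits.
Gita has the highest bid, so Gita wins.
The second-highest bid is 2,675 credits, so that is what Gita pays.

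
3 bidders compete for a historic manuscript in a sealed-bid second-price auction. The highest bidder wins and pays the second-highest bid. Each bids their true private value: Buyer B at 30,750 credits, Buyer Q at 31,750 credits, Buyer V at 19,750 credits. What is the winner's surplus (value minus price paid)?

Bids in descending order: Buyer Q 31,750 credits > Buyer B 30,750 credits > Buyer V 19,750 credits.
Buyer Q wins with the top bid and pays the second-highest, 30,750 credits.
Surplus = 31,750 credits − 30,750 credits = 1,000 credits.

Surplus = 1,000 credits.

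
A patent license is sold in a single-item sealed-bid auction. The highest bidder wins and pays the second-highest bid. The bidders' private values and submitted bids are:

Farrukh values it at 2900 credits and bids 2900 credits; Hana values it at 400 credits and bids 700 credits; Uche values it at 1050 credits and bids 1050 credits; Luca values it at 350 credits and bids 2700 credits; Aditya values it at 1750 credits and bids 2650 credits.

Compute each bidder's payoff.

Bids in descending order: Farrukh 2900 credits; Luca 2700 credits; Aditya 2650 credits; Uche 1050 credits; Hana 700 credits.
Farrukh has the top bid and wins; the price is the second-highest bid, 2700 credits.
Farrukh's payoff = 2900 credits − 2700 credits = 200 credits. All other bidders lose, so their payoff is 0.

Payoffs: Farrukh 200 credits, Hana 0 credits, Uche 0 credits, Luca 0 credits, Aditya 0 credits.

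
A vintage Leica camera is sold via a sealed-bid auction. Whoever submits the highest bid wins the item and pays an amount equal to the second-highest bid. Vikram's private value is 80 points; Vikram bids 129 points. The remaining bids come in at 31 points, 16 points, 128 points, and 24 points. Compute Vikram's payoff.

Highest competing bid: 128 points.
Vikram's bid 129 points is the highest overall, so Vikram wins and pays the second-highest bid, 128 points.
Payoff = value − price = 80 points − 128 points = -48 points.
Overbidding won the item at a price above value — truthful bidding would have avoided this loss.

Payoff = -48 points.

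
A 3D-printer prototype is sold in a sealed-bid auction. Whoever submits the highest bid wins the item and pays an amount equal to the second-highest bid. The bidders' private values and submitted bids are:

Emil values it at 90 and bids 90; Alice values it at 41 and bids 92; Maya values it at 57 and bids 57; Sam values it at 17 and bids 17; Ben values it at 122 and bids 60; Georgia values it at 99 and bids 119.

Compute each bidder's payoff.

Sorted high to low: Georgia 119, then Alice 92, then Emil 90, then Ben 60, then Maya 57, then Sam 17.
Georgia has the top bid and wins; the price is the second-highest bid, 92.
Georgia's payoff = 99 − 92 = 7. All other bidders lose, so their payoff is 0.

Payoffs: Emil 0, Alice 0, Maya 0, Sam 0, Ben 0, Georgia 7.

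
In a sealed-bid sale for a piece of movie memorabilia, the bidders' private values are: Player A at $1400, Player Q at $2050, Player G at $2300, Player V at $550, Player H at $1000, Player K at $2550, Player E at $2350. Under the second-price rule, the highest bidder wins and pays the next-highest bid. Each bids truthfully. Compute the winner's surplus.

$200

Ranking the bids: Player K $2550, then Player E $2350, then Player G $2300, then Player Q $2050, then Player A $1400, then Player H $1000, then Player V $550.
Player K wins with the top bid and pays the second-highest, $2350.
Surplus = $2550 − $2350 = $200.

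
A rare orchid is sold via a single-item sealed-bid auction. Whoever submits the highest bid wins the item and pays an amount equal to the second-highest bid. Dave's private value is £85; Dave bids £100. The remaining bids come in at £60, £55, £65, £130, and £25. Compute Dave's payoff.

Highest competing bid: £130.
Dave's bid £100 is not the highest, so Dave loses, pays nothing, and earns zero payoff.

Payoff = £0.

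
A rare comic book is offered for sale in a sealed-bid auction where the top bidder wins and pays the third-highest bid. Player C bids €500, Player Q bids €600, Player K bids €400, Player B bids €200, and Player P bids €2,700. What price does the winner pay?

Ranking the bids: Player P €2,700; Player Q €600; Player C €500; Player K €400; Player B €200.
Player P is the highest bidder, so Player P wins.
Under the third-price rule, the price is the third-highest bid: €500.

€500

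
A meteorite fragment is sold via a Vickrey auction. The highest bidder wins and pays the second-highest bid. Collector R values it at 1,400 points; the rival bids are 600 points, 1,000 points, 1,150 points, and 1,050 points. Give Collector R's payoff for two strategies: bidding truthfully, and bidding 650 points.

The highest competing bid is 1,150 points.
Bidding truthfully at 1,400 points: Collector R has the top bid, wins, and pays the second-highest bid 1,150 points. Payoff = 1,400 points − 1,150 points = 250 points.
Bidding 650 points: the top bid is 1,150 points (a rival), so Collector R loses. Payoff = 0 points.

Truthful: 250 points; alternative: 0 points.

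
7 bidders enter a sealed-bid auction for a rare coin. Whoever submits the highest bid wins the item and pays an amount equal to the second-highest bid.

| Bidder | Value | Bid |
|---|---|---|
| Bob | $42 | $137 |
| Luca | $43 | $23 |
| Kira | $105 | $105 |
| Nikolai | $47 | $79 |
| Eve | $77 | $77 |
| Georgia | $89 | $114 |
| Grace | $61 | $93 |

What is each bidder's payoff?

Bob -$72, Luca $0, Kira $0, Nikolai $0, Eve $0, Georgia $0, Grace $0.

Sorted high to low: Bob $137, then Georgia $114, then Kira $105, then Grace $93, then Nikolai $79, then Eve $77, then Luca $23.
Bob has the top bid and wins; the price is the second-highest bid, $114.
Bob's payoff = $42 − $114 = -$72. All other bidders lose, so their payoff is 0.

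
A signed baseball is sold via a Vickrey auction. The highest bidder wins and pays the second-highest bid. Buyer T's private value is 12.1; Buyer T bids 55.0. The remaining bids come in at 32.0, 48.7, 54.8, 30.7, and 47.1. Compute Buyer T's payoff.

Highest competing bid: 54.8.
Buyer T's bid 55.0 is the highest overall, so Buyer T wins and pays the second-highest bid, 54.8.
Payoff = value − price = 12.1 − 54.8 = -42.7.
Overbidding won the item at a price above value — truthful bidding would have avoided this loss.

Buyer T's payoff: -42.7.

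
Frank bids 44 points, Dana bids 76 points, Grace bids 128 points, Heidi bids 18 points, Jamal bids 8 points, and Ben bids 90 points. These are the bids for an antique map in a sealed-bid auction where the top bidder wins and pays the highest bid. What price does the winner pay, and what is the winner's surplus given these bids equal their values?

The winner pays 128 points for a surplus of 0 points.

Bids in descending order: Grace 128 points > Ben 90 points > Dana 76 points > Frank 44 points > Heidi 18 points > Jamal 8 points.
Grace is the highest bidder, so Grace wins.
Under the first-price rule, the price is the highest bid: 128 points.
Surplus = 128 points − 128 points = 0 points.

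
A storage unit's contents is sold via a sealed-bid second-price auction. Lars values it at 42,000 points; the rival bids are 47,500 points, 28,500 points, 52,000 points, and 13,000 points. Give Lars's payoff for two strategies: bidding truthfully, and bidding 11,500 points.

The highest competing bid is 52,000 points.
Bidding truthfully at 42,000 points: the top bid is 52,000 points (a rival), so Lars loses. Payoff = 0 points.
Bidding 11,500 points: the top bid is 52,000 points (a rival), so Lars loses. Payoff = 0 points.

(a) 0 points  (b) 0 points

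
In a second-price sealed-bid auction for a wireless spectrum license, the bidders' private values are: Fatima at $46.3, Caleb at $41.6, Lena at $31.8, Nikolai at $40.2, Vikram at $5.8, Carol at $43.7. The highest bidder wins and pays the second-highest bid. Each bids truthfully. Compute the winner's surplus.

Sorted high to low: Fatima $46.3; Carol $43.7; Caleb $41.6; Nikolai $40.2; Lena $31.8; Vikram $5.8.
Fatima wins with the top bid and pays the second-highest, $43.7.
Surplus = $46.3 − $43.7 = $2.6.

$2.6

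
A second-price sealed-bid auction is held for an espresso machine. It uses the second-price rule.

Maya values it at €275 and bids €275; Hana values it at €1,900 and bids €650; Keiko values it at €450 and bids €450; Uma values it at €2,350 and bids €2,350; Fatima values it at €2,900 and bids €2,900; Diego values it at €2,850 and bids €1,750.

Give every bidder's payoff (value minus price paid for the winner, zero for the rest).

Ranking the bids: Fatima €2,900, then Uma €2,350, then Diego €1,750, then Hana €650, then Keiko €450, then Maya €275.
Fatima has the top bid and wins; the price is the second-highest bid, €2,350.
Fatima's payoff = €2,900 − €2,350 = €550. All other bidders lose, so their payoff is 0.

Maya €0, Hana €0, Keiko €0, Uma €0, Fatima €550, Diego €0.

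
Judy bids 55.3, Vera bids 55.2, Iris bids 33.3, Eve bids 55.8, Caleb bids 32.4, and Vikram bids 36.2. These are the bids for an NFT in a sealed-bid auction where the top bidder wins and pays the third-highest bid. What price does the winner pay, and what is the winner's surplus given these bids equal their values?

Price 55.2; surplus 0.6.

Ordered from highest: Eve 55.8, then Judy 55.3, then Vera 55.2, then Vikram 36.2, then Iris 33.3, then Caleb 32.4.
Eve is the highest bidder, so Eve wins.
Under the third-price rule, the price is the third-highest bid: 55.2.
Surplus = 55.8 − 55.2 = 0.6.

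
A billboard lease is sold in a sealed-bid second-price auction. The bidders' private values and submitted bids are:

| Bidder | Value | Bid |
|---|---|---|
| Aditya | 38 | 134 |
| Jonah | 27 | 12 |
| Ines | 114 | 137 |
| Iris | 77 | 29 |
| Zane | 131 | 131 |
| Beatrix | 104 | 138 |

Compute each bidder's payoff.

Ordered from highest: Beatrix 138 > Ines 137 > Aditya 134 > Zane 131 > Iris 29 > Jonah 12.
Beatrix has the top bid and wins; the price is the second-highest bid, 137.
Beatrix's payoff = 104 − 137 = -33. All other bidders lose, so their payoff is 0.

Payoffs: Aditya 0, Jonah 0, Ines 0, Iris 0, Zane 0, Beatrix -33.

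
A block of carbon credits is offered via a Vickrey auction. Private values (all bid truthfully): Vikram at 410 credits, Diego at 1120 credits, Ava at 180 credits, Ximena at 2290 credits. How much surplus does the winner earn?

Ordered from highest: Ximena 2290 credits; Diego 1120 credits; Vikram 410 credits; Ava 180 credits.
Ximena wins with the top bid and pays the second-highest, 1120 credits.
Surplus = 2290 credits − 1120 credits = 1170 credits.

1170 credits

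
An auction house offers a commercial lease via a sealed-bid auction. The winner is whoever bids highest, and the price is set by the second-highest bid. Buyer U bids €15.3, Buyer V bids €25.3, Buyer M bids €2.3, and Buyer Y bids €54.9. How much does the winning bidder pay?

Ranking the bids: Buyer Y €54.9, then Buyer V €25.3, then Buyer U €15.3, then Buyer M €2.3.
Buyer Y has the highest bid, so Buyer Y wins.
The second-highest bid is €25.3, so that is what Buyer Y pays.

Price paid: €25.3.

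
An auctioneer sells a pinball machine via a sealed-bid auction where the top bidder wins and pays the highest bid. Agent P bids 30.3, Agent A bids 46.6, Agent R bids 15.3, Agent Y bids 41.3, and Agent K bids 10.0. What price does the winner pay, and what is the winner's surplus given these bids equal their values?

Bids in descending order: Agent A 46.6 > Agent Y 41.3 > Agent P 30.3 > Agent R 15.3 > Agent K 10.0.
Agent A is the highest bidder, so Agent A wins.
Under the first-price rule, the price is the highest bid: 46.6.
Surplus = 46.6 − 46.6 = 0.0.

The winner pays 46.6 for a surplus of 0.0.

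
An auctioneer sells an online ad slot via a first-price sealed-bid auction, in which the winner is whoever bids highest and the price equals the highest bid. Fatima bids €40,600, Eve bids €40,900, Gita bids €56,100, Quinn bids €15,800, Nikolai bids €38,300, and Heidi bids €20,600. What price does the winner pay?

Price paid: €56,100.

Ranking the bids: Gita €56,100; Eve €40,900; Fatima €40,600; Nikolai €38,300; Heidi €20,600; Quinn €15,800.
Gita is the highest bidder, so Gita wins.
Under the first-price rule, the price is the highest bid: €56,100.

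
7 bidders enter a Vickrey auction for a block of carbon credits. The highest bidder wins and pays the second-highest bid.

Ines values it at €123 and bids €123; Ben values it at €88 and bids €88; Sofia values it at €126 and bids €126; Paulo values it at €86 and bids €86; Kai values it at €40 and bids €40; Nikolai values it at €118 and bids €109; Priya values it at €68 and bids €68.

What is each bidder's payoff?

Payoffs: Ines €0, Ben €0, Sofia €3, Paulo €0, Kai €0, Nikolai €0, Priya €0.

Ranking the bids: Sofia €126, then Ines €123, then Nikolai €109, then Ben €88, then Paulo €86, then Priya €68, then Kai €40.
Sofia has the top bid and wins; the price is the second-highest bid, €123.
Sofia's payoff = €126 − €123 = €3. All other bidders lose, so their payoff is 0.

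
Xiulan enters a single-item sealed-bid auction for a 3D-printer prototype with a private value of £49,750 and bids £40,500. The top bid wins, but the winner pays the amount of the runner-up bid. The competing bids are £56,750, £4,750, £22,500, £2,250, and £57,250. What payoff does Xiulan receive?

Highest competing bid: £57,250.
Xiulan's bid £40,500 is not the highest, so Xiulan loses, pays nothing, and earns zero payoff.

Xiulan's payoff: £0.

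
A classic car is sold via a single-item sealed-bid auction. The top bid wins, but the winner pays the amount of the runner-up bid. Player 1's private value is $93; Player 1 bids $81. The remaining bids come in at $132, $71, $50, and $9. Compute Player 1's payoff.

Highest competing bid: $132.
Player 1's bid $81 is not the highest, so Player 1 loses, pays nothing, and earns zero payoff.

Payoff = $0.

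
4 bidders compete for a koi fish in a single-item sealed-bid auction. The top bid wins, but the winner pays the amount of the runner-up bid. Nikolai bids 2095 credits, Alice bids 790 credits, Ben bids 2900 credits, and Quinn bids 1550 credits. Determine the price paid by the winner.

2095 credits

Sorted high to low: Ben 2900 credits; Nikolai 2095 credits; Quinn 1550 credits; Alice 790 credits.
Ben has the highest bid, so Ben wins.
The second-highest bid is 2095 credits, so that is what Ben pays.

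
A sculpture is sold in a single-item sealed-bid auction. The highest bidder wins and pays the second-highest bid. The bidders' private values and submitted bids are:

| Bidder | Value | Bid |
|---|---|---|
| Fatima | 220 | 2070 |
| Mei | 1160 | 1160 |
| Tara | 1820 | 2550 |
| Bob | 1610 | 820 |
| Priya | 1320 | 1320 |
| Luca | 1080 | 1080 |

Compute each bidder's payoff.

Bids in descending order: Tara 2550, then Fatima 2070, then Priya 1320, then Mei 1160, then Luca 1080, then Bob 820.
Tara has the top bid and wins; the price is the second-highest bid, 2070.
Tara's payoff = 1820 − 2070 = -250. All other bidders lose, so their payoff is 0.

Payoffs: Fatima 0, Mei 0, Tara -250, Bob 0, Priya 0, Luca 0.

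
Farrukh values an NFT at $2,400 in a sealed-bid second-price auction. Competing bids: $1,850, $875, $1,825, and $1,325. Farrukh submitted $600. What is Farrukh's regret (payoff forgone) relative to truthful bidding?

The highest competing bid is $1,850.
Bidding truthfully at $2,400: Farrukh has the top bid, wins, and pays the second-highest bid $1,850. Payoff = $2,400 − $1,850 = $550.
Bidding $600: the top bid is $1,850 (a rival), so Farrukh loses. Payoff = $0.
Regret = truthful payoff − actual payoff = $550 − $0 = $550.

Regret: $550.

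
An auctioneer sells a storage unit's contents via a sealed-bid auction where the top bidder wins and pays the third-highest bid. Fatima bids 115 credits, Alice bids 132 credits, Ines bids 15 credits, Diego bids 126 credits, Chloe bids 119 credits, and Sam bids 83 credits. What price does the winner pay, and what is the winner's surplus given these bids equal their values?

Ordered from highest: Alice 132 credits; Diego 126 credits; Chloe 119 credits; Fatima 115 credits; Sam 83 credits; Ines 15 credits.
Alice is the highest bidder, so Alice wins.
Under the third-price rule, the price is the third-highest bid: 119 credits.
Surplus = 132 credits − 119 credits = 13 credits.

The winner pays 119 credits for a surplus of 13 credits.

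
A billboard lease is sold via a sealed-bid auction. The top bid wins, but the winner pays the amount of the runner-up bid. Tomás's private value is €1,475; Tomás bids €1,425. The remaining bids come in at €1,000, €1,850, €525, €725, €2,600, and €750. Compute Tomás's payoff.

Highest competing bid: €2,600.
Tomás's bid €1,425 is not the highest, so Tomás loses, pays nothing, and earns zero payoff.

€0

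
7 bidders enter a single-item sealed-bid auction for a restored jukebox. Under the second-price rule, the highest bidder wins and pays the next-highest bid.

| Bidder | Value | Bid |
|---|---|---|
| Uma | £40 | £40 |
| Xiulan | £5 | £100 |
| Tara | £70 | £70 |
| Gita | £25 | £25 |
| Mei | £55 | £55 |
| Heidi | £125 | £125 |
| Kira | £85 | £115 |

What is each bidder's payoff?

Sorted high to low: Heidi £125 > Kira £115 > Xiulan £100 > Tara £70 > Mei £55 > Uma £40 > Gita £25.
Heidi has the top bid and wins; the price is the second-highest bid, £115.
Heidi's payoff = £125 − £115 = £10. All other bidders lose, so their payoff is 0.

Uma £0, Xiulan £0, Tara £0, Gita £0, Mei £0, Heidi £10, Kira £0.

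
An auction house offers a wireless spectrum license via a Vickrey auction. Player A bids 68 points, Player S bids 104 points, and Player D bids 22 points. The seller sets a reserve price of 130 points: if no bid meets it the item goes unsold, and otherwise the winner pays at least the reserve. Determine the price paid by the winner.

unsold

Ranking the bids: Player S 104 points; Player A 68 points; Player D 22 points.
The top bid 104 points is below the reserve 130 points, so the item goes unsold and nothing is paid.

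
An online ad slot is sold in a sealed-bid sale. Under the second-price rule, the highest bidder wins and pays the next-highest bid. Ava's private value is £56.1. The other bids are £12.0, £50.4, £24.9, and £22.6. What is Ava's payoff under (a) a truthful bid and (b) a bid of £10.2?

The highest competing bid is £50.4.
Bidding truthfully at £56.1: Ava has the top bid, wins, and pays the second-highest bid £50.4. Payoff = £56.1 − £50.4 = £5.7.
Bidding £10.2: the top bid is £50.4 (a rival), so Ava loses. Payoff = £0.0.
This is the dominant-strategy logic: truthful bidding weakly beats any alternative.

(a) £5.7  (b) £0.0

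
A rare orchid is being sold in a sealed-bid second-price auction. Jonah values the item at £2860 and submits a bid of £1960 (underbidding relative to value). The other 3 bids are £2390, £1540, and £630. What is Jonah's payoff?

Highest competing bid: £2390.
Jonah's bid £1960 is not the highest, so Jonah loses, pays nothing, and earns zero payoff.

Payoff = £0.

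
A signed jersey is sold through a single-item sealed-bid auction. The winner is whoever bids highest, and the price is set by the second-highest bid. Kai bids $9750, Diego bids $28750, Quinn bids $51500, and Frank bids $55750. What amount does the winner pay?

Sorted high to low: Frank $55750; Quinn $51500; Diego $28750; Kai $9750.
Frank has the highest bid, so Frank wins.
The second-highest bid is $51500, so that is what Frank pays.

The winner pays $51500.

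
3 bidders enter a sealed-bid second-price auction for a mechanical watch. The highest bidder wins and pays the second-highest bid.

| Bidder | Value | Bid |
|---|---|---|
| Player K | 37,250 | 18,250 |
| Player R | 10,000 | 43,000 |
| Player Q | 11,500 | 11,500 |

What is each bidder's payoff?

Ranking the bids: Player R 43,000, then Player K 18,250, then Player Q 11,500.
Player R has the top bid and wins; the price is the second-highest bid, 18,250.
Player R's payoff = 10,000 − 18,250 = -8,250. All other bidders lose, so their payoff is 0.

Player K 0, Player R -8,250, Player Q 0.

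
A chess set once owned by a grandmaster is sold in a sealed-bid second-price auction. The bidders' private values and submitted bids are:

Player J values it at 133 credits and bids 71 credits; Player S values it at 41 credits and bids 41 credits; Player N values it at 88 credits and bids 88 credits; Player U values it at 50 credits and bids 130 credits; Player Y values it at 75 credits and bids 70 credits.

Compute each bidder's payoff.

Bids in descending order: Player U 130 credits > Player N 88 credits > Player J 71 credits > Player Y 70 credits > Player S 41 credits.
Player U has the top bid and wins; the price is the second-highest bid, 88 credits.
Player U's payoff = 50 credits − 88 credits = -38 credits. All other bidders lose, so their payoff is 0.

Player J 0 credits, Player S 0 credits, Player N 0 credits, Player U -38 credits, Player Y 0 credits.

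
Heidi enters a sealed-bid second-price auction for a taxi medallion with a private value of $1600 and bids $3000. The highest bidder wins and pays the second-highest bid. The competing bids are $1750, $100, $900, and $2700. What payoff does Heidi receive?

Highest competing bid: $2700.
Heidi's bid $3000 is the highest overall, so Heidi wins and pays the second-highest bid, $2700.
Payoff = value − price = $1600 − $2700 = -$1100.
Overbidding won the item at a price above value — truthful bidding would have avoided this loss.

Payoff = -$1100.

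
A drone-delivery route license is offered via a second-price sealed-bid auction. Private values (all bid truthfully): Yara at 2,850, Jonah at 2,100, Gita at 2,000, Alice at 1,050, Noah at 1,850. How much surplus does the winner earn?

Winner's surplus: 750.

Bids in descending order: Yara 2,850 > Jonah 2,100 > Gita 2,000 > Noah 1,850 > Alice 1,050.
Yara wins with the top bid and pays the second-highest, 2,100.
Surplus = 2,850 − 2,100 = 750.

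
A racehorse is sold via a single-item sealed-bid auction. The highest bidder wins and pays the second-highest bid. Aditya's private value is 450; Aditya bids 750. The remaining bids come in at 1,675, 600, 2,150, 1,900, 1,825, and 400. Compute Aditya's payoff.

0

Highest competing bid: 2,150.
Aditya's bid 750 is not the highest, so Aditya loses, pays nothing, and earns zero payoff.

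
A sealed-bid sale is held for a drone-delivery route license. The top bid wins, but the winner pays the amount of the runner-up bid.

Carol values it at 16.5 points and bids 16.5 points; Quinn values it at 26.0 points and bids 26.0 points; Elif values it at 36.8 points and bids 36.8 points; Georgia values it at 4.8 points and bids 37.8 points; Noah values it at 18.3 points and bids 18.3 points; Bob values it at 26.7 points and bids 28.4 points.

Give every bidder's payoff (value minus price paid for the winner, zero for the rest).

Payoffs: Carol 0.0 points, Quinn 0.0 points, Elif 0.0 points, Georgia -32.0 points, Noah 0.0 points, Bob 0.0 points.

Ranking the bids: Georgia 37.8 points > Elif 36.8 points > Bob 28.4 points > Quinn 26.0 points > Noah 18.3 points > Carol 16.5 points.
Georgia has the top bid and wins; the price is the second-highest bid, 36.8 points.
Georgia's payoff = 4.8 points − 36.8 points = -32.0 points. All other bidders lose, so their payoff is 0.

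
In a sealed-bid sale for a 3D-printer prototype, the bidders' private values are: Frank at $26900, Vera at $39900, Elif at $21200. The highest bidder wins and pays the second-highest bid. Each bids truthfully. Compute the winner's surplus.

Sorted high to low: Vera $39900, then Frank $26900, then Elif $21200.
Vera wins with the top bid and pays the second-highest, $26900.
Surplus = $39900 − $26900 = $13000.

Winner's surplus: $13000.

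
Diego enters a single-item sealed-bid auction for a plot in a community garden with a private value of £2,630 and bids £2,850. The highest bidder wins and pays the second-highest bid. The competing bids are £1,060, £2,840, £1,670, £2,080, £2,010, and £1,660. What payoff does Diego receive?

Payoff = -£210.

Highest competing bid: £2,840.
Diego's bid £2,850 is the highest overall, so Diego wins and pays the second-highest bid, £2,840.
Payoff = value − price = £2,630 − £2,840 = -£210.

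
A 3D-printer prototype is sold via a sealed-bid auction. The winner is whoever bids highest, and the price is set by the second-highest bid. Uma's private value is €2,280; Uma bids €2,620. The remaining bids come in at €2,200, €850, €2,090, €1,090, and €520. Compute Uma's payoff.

Highest competing bid: €2,200.
Uma's bid €2,620 is the highest overall, so Uma wins and pays the second-highest bid, €2,200.
Payoff = value − price = €2,280 − €2,200 = €80.

€80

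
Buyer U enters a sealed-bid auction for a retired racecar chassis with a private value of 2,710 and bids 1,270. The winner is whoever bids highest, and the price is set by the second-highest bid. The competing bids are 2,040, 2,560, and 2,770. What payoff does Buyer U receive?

Highest competing bid: 2,770.
Buyer U's bid 1,270 is not the highest, so Buyer U loses, pays nothing, and earns zero payoff.

0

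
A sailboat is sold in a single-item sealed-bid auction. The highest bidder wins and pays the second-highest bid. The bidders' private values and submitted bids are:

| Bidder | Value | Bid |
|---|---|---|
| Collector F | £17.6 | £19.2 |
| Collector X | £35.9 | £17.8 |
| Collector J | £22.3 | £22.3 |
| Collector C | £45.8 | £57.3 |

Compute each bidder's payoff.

Bids in descending order: Collector C £57.3, then Collector J £22.3, then Collector F £19.2, then Collector X £17.8.
Collector C has the top bid and wins; the price is the second-highest bid, £22.3.
Collector C's payoff = £45.8 − £22.3 = £23.5. All other bidders lose, so their payoff is 0.

Payoffs: Collector F £0.0, Collector X £0.0, Collector J £0.0, Collector C £23.5.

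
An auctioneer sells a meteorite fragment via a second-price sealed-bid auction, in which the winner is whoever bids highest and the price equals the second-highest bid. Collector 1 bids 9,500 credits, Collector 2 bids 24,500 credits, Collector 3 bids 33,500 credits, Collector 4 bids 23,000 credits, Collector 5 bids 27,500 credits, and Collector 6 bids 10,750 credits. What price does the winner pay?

27,500 credits

Ranking the bids: Collector 3 33,500 credits, then Collector 5 27,500 credits, then Collector 2 24,500 credits, then Collector 4 23,000 credits, then Collector 6 10,750 credits, then Collector 1 9,500 credits.
Collector 3 is the highest bidder, so Collector 3 wins.
Under the second-price rule, the price is the second-highest bid: 27,500 credits.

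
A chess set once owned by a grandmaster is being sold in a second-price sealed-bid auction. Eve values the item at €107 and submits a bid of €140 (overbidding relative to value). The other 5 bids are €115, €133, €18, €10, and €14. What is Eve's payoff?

Highest competing bid: €133.
Eve's bid €140 is the highest overall, so Eve wins and pays the second-highest bid, €133.
Payoff = value − price = €107 − €133 = -€26.

-€26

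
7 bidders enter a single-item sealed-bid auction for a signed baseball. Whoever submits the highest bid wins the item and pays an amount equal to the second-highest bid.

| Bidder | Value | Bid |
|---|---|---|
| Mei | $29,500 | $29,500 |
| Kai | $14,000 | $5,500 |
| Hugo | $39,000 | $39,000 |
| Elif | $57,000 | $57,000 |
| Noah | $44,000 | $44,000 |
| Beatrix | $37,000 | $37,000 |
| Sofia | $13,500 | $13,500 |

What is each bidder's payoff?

Sorted high to low: Elif $57,000, then Noah $44,000, then Hugo $39,000, then Beatrix $37,000, then Mei $29,500, then Sofia $13,500, then Kai $5,500.
Elif has the top bid and wins; the price is the second-highest bid, $44,000.
Elif's payoff = $57,000 − $44,000 = $13,000. All other bidders lose, so their payoff is 0.

Mei $0, Kai $0, Hugo $0, Elif $13,000, Noah $0, Beatrix $0, Sofia $0.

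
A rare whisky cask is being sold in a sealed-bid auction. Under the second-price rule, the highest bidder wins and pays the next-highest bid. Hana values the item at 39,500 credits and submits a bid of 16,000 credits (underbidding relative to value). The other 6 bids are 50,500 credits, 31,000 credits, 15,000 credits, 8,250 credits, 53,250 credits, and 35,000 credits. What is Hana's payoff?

Highest competing bid: 53,250 credits.
Hana's bid 16,000 credits is not the highest, so Hana loses, pays nothing, and earns zero payoff.

Hana's payoff: 0 credits.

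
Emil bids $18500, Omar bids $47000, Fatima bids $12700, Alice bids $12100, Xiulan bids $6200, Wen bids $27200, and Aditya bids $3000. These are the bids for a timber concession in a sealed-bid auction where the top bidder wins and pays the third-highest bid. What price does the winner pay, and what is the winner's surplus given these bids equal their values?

Price $18500; surplus $28500.

Sorted high to low: Omar $47000 > Wen $27200 > Emil $18500 > Fatima $12700 > Alice $12100 > Xiulan $6200 > Aditya $3000.
Omar is the highest bidder, so Omar wins.
Under the third-price rule, the price is the third-highest bid: $18500.
Surplus = $47000 − $18500 = $28500.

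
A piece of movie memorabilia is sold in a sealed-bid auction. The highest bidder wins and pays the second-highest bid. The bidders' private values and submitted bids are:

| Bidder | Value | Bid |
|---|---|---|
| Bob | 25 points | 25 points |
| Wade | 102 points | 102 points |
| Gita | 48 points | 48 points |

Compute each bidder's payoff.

Bob 0 points, Wade 54 points, Gita 0 points.

Sorted high to low: Wade 102 points > Gita 48 points > Bob 25 points.
Wade has the top bid and wins; the price is the second-highest bid, 48 points.
Wade's payoff = 102 points − 48 points = 54 points. All other bidders lose, so their payoff is 0.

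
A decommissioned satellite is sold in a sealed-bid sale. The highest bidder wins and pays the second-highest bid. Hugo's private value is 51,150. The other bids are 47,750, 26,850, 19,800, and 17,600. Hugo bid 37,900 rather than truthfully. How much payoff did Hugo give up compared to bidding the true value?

The highest competing bid is 47,750.
Bidding truthfully at 51,150: Hugo has the top bid, wins, and pays the second-highest bid 47,750. Payoff = 51,150 − 47,750 = 3,400.
Bidding 37,900: the top bid is 47,750 (a rival), so Hugo loses. Payoff = 0.
Regret = truthful payoff − actual payoff = 3,400 − 0 = 3,400.
Deviating from a truthful bid can only lose payoff in a second-price auction — never gain.

Payoff forgone: 3,400.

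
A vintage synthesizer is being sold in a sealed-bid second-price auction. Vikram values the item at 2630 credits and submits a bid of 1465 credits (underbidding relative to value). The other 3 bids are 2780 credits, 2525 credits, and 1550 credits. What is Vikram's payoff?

Highest competing bid: 2780 credits.
Vikram's bid 1465 credits is not the highest, so Vikram loses, pays nothing, and earns zero payoff.

Payoff = 0 credits.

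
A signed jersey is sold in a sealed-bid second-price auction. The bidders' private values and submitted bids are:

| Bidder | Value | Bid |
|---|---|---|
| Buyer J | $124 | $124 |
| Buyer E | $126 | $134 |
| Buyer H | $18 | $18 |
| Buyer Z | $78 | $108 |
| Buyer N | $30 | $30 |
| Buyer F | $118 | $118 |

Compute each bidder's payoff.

Buyer J $0, Buyer E $2, Buyer H $0, Buyer Z $0, Buyer N $0, Buyer F $0.

Sorted high to low: Buyer E $134; Buyer J $124; Buyer F $118; Buyer Z $108; Buyer N $30; Buyer H $18.
Buyer E has the top bid and wins; the price is the second-highest bid, $124.
Buyer E's payoff = $126 − $124 = $2. All other bidders lose, so their payoff is 0.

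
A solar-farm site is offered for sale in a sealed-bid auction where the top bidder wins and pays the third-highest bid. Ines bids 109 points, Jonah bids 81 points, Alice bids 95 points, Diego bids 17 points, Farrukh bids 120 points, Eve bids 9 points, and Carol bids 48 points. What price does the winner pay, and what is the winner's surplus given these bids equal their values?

The winner pays 95 points for a surplus of 25 points.

Ordered from highest: Farrukh 120 points; Ines 109 points; Alice 95 points; Jonah 81 points; Carol 48 points; Diego 17 points; Eve 9 points.
Farrukh is the highest bidder, so Farrukh wins.
Under the third-price rule, the price is the third-highest bid: 95 points.
Surplus = 120 points − 95 points = 25 points.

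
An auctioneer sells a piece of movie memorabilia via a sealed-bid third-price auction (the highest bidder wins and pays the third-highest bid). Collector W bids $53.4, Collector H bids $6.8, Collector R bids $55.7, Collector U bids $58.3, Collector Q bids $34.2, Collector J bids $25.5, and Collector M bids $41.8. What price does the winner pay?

Ranking the bids: Collector U $58.3, then Collector R $55.7, then Collector W $53.4, then Collector M $41.8, then Collector Q $34.2, then Collector J $25.5, then Collector H $6.8.
Collector U is the highest bidder, so Collector U wins.
Under the third-price rule, the price is the third-highest bid: $53.4.

Price paid: $53.4.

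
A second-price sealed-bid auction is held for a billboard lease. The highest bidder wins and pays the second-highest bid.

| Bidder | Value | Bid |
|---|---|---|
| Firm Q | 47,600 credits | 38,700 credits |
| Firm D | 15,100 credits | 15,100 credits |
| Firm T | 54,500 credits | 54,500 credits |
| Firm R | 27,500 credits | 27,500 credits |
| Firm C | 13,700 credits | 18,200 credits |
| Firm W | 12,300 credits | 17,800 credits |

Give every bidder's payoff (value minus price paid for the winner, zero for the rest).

Firm Q 0 credits, Firm D 0 credits, Firm T 15,800 credits, Firm R 0 credits, Firm C 0 credits, Firm W 0 credits.

Sorted high to low: Firm T 54,500 credits, then Firm Q 38,700 credits, then Firm R 27,500 credits, then Firm C 18,200 credits, then Firm W 17,800 credits, then Firm D 15,100 credits.
Firm T has the top bid and wins; the price is the second-highest bid, 38,700 credits.
Firm T's payoff = 54,500 credits − 38,700 credits = 15,800 credits. All other bidders lose, so their payoff is 0.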